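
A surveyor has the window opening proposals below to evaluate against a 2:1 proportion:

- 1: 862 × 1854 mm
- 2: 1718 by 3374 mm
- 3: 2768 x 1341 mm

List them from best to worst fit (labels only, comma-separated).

Ratios: 1 = 1854 / 862 ≈ 2.151; 2 = 3374 / 1718 ≈ 1.964; 3 = 2768 / 1341 ≈ 2.064.
|Δ from 2.000|: 1 0.151; 2 0.036; 3 0.064.

2, 3, 1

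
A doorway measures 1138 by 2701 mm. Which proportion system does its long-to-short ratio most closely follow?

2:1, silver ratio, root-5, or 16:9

Ratio = 2701 / 1138 ≈ 2.373.
Distances: 2:1 2.000 (Δ 0.373); silver ratio 2.414 (Δ 0.041); root-5 2.236 (Δ 0.137); 16:9 1.778 (Δ 0.595).

silver ratio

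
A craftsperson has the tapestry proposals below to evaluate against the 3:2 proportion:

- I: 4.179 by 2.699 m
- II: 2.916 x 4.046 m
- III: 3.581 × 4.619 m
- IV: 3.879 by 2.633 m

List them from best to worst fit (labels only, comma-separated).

IV, I, II, III

Ratios: I = 4.179 / 2.699 ≈ 1.548; II = 4.046 / 2.916 ≈ 1.388; III = 4.619 / 3.581 ≈ 1.290; IV = 3.879 / 2.633 ≈ 1.473.
|Δ from 1.500|: I 0.048; II 0.112; III 0.210; IV 0.027.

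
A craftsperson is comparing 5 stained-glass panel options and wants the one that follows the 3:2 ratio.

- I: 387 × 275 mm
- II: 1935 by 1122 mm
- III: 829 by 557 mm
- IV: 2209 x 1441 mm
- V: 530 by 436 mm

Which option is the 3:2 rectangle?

III

Target 3:2 ≈ 1.500.
I: 1.407 (Δ0.093)  II: 1.725 (Δ0.225)  III: 1.488 (Δ0.012)  IV: 1.533 (Δ0.033)  V: 1.216 (Δ0.284)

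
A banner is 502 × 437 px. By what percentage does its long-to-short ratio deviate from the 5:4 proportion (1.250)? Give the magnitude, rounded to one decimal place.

8.1%

Ratio = 502 / 437 ≈ 1.1487.
Ideal 5:4 = 1.2500. |1.1487 − 1.2500| / 1.2500 ≈ 8.10% → 8.1%.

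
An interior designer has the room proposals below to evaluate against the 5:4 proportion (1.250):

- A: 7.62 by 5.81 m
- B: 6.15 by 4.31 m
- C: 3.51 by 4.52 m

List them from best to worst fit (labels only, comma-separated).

C, A, B

Ratios: A = 7.62 / 5.81 ≈ 1.312; B = 6.15 / 4.31 ≈ 1.427; C = 4.52 / 3.51 ≈ 1.288.
|Δ from 1.250|: A 0.062; B 0.177; C 0.038.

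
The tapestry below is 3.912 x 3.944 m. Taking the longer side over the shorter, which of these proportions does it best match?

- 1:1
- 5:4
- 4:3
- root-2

3.944/3.912 ≈ 1.008. Nearest candidates are 1:1 (1.000, off by 0.008) and 5:4 (1.250, off by 0.242).

1:1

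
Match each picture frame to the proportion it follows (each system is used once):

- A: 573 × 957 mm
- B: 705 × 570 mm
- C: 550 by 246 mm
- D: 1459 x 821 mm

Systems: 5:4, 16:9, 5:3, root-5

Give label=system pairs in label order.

Ratios: A ≈ 1.670; B ≈ 1.237; C ≈ 2.236; D ≈ 1.777.
Targets: 5:4 ≈ 1.250; 16:9 ≈ 1.778; 5:3 ≈ 1.667; root-5 ≈ 2.236.

A=5:3, B=5:4, C=root-5, D=16:9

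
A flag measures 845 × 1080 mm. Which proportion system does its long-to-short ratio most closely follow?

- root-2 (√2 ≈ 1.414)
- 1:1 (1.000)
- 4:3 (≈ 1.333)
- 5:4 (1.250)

5:4

Ratio = 1080 / 845 ≈ 1.278.
Distances: root-2 1.414 (Δ 0.136); 1:1 1.000 (Δ 0.278); 4:3 1.333 (Δ 0.055); 5:4 1.250 (Δ 0.028).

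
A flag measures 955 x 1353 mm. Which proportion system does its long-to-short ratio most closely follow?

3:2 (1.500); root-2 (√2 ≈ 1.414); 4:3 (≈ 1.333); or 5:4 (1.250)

1353/955 ≈ 1.417. Nearest candidates are root-2 (1.414, off by 0.003) and 3:2 (1.500, off by 0.083).

root-2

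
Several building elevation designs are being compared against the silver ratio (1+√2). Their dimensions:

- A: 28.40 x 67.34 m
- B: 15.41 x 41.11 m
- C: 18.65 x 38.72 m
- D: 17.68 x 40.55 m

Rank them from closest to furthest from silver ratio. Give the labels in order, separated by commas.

A, D, B, C

A: 67.34/28.40 ≈ 2.371 → |2.371 − 2.414| = 0.043
B: 41.11/15.41 ≈ 2.668 → |2.668 − 2.414| = 0.254
C: 38.72/18.65 ≈ 2.076 → |2.076 − 2.414| = 0.338
D: 40.55/17.68 ≈ 2.294 → |2.294 − 2.414| = 0.120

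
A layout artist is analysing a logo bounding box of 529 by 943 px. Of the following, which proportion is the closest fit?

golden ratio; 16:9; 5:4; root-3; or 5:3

Ratio = 943 / 529 ≈ 1.783.
Distances: golden ratio 1.618 (Δ 0.165); 16:9 1.778 (Δ 0.005); 5:4 1.250 (Δ 0.533); root-3 1.732 (Δ 0.051); 5:3 1.667 (Δ 0.116).

16:9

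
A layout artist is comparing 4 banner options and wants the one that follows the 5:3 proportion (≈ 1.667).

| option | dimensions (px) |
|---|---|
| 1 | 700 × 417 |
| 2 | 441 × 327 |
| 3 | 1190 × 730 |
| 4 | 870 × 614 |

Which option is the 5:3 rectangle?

Target 5:3 ≈ 1.667.
1: 1.679 (Δ0.012)  2: 1.349 (Δ0.318)  3: 1.630 (Δ0.037)  4: 1.417 (Δ0.250)

1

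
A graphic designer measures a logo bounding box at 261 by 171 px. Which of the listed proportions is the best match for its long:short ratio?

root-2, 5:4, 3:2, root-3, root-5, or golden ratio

Ratio = 261 / 171 ≈ 1.526.
Distances: root-2 1.414 (Δ 0.112); 5:4 1.250 (Δ 0.276); 3:2 1.500 (Δ 0.026); root-3 1.732 (Δ 0.206); root-5 2.236 (Δ 0.710); golden ratio 1.618 (Δ 0.092).

3:2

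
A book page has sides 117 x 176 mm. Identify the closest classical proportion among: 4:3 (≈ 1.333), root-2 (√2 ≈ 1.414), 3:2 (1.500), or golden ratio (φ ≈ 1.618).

3:2

176/117 ≈ 1.504. Nearest candidates are 3:2 (1.500, off by 0.004) and root-2 (1.414, off by 0.090).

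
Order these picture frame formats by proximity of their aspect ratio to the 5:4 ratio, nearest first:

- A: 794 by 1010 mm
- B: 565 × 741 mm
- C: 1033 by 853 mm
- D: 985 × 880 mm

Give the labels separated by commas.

A, C, B, D

A: 1010/794 ≈ 1.272 → |1.272 − 1.250| = 0.022
B: 741/565 ≈ 1.312 → |1.312 − 1.250| = 0.062
C: 1033/853 ≈ 1.211 → |1.211 − 1.250| = 0.039
D: 985/880 ≈ 1.119 → |1.119 − 1.250| = 0.131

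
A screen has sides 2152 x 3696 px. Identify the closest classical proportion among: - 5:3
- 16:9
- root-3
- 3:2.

Ratio = 3696 / 2152 ≈ 1.717.
Distances: 5:3 1.667 (Δ 0.050); 16:9 1.778 (Δ 0.061); root-3 1.732 (Δ 0.015); 3:2 1.500 (Δ 0.217).

root-3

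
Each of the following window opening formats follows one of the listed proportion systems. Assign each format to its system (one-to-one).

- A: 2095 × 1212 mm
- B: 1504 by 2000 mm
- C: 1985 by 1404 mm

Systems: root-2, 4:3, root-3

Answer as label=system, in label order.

A=root-3, B=4:3, C=root-2

A = 2095/1212 ≈ 1.729 → root-3 (1.732)
B = 2000/1504 ≈ 1.330 → 4:3 (1.333)
C = 1985/1404 ≈ 1.414 → root-2 (1.414)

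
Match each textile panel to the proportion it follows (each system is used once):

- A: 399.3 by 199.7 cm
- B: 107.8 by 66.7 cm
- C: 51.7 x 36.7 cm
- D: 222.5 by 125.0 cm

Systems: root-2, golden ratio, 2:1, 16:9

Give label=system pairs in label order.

A=2:1, B=golden ratio, C=root-2, D=16:9

Ratios: A ≈ 1.999; B ≈ 1.616; C ≈ 1.409; D ≈ 1.780.
Targets: root-2 ≈ 1.414; golden ratio ≈ 1.618; 2:1 ≈ 2.000; 16:9 ≈ 1.778.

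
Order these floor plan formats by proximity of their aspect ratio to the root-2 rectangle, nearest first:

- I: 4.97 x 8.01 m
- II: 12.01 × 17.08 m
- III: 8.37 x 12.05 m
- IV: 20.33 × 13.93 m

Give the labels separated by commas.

II, III, IV, I

I: 8.01/4.97 ≈ 1.612 → |1.612 − 1.414| = 0.198
II: 17.08/12.01 ≈ 1.422 → |1.422 − 1.414| = 0.008
III: 12.05/8.37 ≈ 1.440 → |1.440 − 1.414| = 0.026
IV: 20.33/13.93 ≈ 1.459 → |1.459 − 1.414| = 0.045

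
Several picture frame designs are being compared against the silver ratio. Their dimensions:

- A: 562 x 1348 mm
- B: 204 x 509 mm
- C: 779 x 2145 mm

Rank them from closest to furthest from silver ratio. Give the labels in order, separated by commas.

A, B, C

Ratios: A = 1348 / 562 ≈ 2.399; B = 509 / 204 ≈ 2.495; C = 2145 / 779 ≈ 2.754.
|Δ from 2.414|: A 0.015; B 0.081; C 0.340.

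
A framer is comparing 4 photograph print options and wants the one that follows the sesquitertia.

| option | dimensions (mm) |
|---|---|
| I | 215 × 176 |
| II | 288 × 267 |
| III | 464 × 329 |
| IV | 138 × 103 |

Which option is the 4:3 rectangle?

Target 4:3 ≈ 1.333.
I: 1.222 (Δ0.111)  II: 1.079 (Δ0.254)  III: 1.410 (Δ0.077)  IV: 1.340 (Δ0.007)

IV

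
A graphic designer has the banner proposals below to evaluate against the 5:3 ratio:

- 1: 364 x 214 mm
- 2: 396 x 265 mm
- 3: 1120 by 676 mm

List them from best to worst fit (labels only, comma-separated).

1: 364/214 ≈ 1.701 → |1.701 − 1.667| = 0.034
2: 396/265 ≈ 1.494 → |1.494 − 1.667| = 0.173
3: 1120/676 ≈ 1.657 → |1.657 − 1.667| = 0.010

3, 1, 2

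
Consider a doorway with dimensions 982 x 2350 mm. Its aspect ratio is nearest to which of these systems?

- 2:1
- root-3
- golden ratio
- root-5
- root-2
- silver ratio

Ratio = 2350 / 982 ≈ 2.393.
Distances: 2:1 2.000 (Δ 0.393); root-3 1.732 (Δ 0.661); golden ratio 1.618 (Δ 0.775); root-5 2.236 (Δ 0.157); root-2 1.414 (Δ 0.979); silver ratio 2.414 (Δ 0.021).

silver ratio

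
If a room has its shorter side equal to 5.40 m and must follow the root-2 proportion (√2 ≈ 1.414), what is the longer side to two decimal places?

root-2 ≈ 1.41421.
Longer side = 5.40 × 1.41421 ≈ 7.6367 → 7.64 m.

7.64 m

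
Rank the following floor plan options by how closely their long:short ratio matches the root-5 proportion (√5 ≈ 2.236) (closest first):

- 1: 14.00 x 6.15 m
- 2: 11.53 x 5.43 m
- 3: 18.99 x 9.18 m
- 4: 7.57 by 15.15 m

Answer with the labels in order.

1, 2, 3, 4

Ratios: 1 = 14.00 / 6.15 ≈ 2.276; 2 = 11.53 / 5.43 ≈ 2.123; 3 = 18.99 / 9.18 ≈ 2.069; 4 = 15.15 / 7.57 ≈ 2.001.
|Δ from 2.236|: 1 0.040; 2 0.113; 3 0.167; 4 0.235.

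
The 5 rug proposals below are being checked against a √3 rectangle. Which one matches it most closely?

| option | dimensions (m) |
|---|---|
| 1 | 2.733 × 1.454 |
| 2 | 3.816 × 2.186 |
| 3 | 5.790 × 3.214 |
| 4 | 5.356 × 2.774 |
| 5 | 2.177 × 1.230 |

2

Ratios (long/short): 1 ≈ 1.880; 2 ≈ 1.746; 3 ≈ 1.801; 4 ≈ 1.931; 5 ≈ 1.770.
root-3 ≈ 1.732; option 2 is nearest (Δ 0.014).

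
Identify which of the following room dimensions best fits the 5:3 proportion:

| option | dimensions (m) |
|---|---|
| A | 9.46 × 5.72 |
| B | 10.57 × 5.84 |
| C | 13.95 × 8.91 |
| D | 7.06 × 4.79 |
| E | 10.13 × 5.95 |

Target 5:3 ≈ 1.667.
A: 1.654 (Δ0.013)  B: 1.810 (Δ0.143)  C: 1.566 (Δ0.101)  D: 1.474 (Δ0.193)  E: 1.703 (Δ0.036)

A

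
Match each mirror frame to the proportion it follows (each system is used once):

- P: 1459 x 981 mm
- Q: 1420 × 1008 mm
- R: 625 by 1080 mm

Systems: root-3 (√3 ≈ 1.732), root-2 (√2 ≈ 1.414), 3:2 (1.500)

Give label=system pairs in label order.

Ratios: P ≈ 1.487; Q ≈ 1.409; R ≈ 1.728.
Targets: root-3 ≈ 1.732; root-2 ≈ 1.414; 3:2 ≈ 1.500.

P=3:2, Q=root-2, R=root-3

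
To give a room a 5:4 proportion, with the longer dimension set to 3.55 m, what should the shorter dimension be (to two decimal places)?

5:4 = 1.25000.
Shorter side = 3.55 ÷ 1.25000 ≈ 2.8400 → 2.84 m.

2.84 m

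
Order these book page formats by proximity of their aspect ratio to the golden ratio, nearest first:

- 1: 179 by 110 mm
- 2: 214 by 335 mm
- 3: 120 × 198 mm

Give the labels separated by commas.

1, 3, 2

1: 179/110 ≈ 1.627 → |1.627 − 1.618| = 0.009
2: 335/214 ≈ 1.565 → |1.565 − 1.618| = 0.053
3: 198/120 ≈ 1.650 → |1.650 − 1.618| = 0.032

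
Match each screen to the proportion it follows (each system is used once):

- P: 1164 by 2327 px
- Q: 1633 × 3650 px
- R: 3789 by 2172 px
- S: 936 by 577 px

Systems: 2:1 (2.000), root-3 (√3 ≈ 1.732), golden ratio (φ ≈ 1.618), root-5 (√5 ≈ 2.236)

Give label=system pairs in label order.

Ratios: P ≈ 1.999; Q ≈ 2.235; R ≈ 1.744; S ≈ 1.622.
Targets: 2:1 ≈ 2.000; root-3 ≈ 1.732; golden ratio ≈ 1.618; root-5 ≈ 2.236.

P=2:1, Q=root-5, R=root-3, S=golden ratio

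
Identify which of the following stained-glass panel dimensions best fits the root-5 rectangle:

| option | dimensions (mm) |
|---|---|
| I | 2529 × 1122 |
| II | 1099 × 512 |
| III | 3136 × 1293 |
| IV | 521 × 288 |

I

Ratios (long/short): I ≈ 2.254; II ≈ 2.146; III ≈ 2.425; IV ≈ 1.809.
root-5 ≈ 2.236; option I is nearest (Δ 0.018).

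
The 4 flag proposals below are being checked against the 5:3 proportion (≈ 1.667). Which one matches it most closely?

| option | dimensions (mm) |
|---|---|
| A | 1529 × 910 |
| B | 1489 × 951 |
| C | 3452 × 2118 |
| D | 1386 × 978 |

A

Target 5:3 ≈ 1.667.
A: 1.680 (Δ0.013)  B: 1.566 (Δ0.101)  C: 1.630 (Δ0.037)  D: 1.417 (Δ0.250)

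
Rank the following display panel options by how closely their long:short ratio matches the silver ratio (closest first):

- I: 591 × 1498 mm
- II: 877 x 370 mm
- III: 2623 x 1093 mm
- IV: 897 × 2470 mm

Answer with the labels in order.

III, II, I, IV

Ratios: I = 1498 / 591 ≈ 2.535; II = 877 / 370 ≈ 2.370; III = 2623 / 1093 ≈ 2.400; IV = 2470 / 897 ≈ 2.754.
|Δ from 2.414|: I 0.121; II 0.044; III 0.014; IV 0.340.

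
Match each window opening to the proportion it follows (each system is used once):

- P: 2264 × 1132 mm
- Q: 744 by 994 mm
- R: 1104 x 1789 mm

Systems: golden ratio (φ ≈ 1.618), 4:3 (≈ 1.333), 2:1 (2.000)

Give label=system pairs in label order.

P=2:1, Q=4:3, R=golden ratio

P = 2264/1132 ≈ 2.000 → 2:1 (2.000)
Q = 994/744 ≈ 1.336 → 4:3 (1.333)
R = 1789/1104 ≈ 1.620 → golden ratio (1.618)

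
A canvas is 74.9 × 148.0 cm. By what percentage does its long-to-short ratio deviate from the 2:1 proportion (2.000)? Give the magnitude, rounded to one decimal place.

1.2%

Ratio = 148.0 / 74.9 ≈ 1.9760.
Ideal 2:1 = 2.0000. |1.9760 − 2.0000| / 2.0000 ≈ 1.20% → 1.2%.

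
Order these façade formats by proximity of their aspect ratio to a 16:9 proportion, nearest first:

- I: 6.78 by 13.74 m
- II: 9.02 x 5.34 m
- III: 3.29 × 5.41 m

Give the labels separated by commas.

I: 13.74/6.78 ≈ 2.027 → |2.027 − 1.778| = 0.249
II: 9.02/5.34 ≈ 1.689 → |1.689 − 1.778| = 0.089
III: 5.41/3.29 ≈ 1.644 → |1.644 − 1.778| = 0.134

II, III, I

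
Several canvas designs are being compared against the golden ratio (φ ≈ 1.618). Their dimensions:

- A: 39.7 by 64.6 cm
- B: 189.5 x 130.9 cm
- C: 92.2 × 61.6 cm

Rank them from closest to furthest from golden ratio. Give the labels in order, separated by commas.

A, C, B

A: 64.6/39.7 ≈ 1.627 → |1.627 − 1.618| = 0.009
B: 189.5/130.9 ≈ 1.448 → |1.448 − 1.618| = 0.170
C: 92.2/61.6 ≈ 1.497 → |1.497 − 1.618| = 0.121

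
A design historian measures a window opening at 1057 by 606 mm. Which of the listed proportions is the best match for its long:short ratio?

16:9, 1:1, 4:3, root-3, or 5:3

1057/606 ≈ 1.744. Nearest candidates are root-3 (1.732, off by 0.012) and 16:9 (1.778, off by 0.034).

root-3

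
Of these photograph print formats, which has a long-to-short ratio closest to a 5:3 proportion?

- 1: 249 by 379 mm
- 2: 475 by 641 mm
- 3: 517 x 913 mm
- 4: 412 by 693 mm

4

Target 5:3 ≈ 1.667.
1: 1.522 (Δ0.145)  2: 1.349 (Δ0.318)  3: 1.766 (Δ0.099)  4: 1.682 (Δ0.015)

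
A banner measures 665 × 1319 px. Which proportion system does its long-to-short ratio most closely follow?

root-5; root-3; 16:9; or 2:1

1319/665 ≈ 1.983. Nearest candidates are 2:1 (2.000, off by 0.017) and 16:9 (1.778, off by 0.205).

2:1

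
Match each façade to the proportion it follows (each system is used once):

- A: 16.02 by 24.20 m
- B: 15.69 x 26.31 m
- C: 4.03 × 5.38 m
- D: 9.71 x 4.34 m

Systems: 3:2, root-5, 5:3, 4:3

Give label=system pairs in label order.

A=3:2, B=5:3, C=4:3, D=root-5

A = 24.20/16.02 ≈ 1.511 → 3:2 (1.500)
B = 26.31/15.69 ≈ 1.677 → 5:3 (1.667)
C = 5.38/4.03 ≈ 1.335 → 4:3 (1.333)
D = 9.71/4.34 ≈ 2.237 → root-5 (2.236)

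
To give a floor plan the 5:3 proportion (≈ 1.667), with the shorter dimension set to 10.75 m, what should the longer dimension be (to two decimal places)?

17.92 m

5:3 ≈ 1.66667.
Longer side = 10.75 × 1.66667 ≈ 17.9167 → 17.92 m.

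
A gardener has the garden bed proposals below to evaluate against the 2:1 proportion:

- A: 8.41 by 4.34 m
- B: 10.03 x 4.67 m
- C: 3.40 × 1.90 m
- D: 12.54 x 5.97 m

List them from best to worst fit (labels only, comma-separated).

A, D, B, C

A: 8.41/4.34 ≈ 1.938 → |1.938 − 2.000| = 0.062
B: 10.03/4.67 ≈ 2.148 → |2.148 − 2.000| = 0.148
C: 3.40/1.90 ≈ 1.789 → |1.789 − 2.000| = 0.211
D: 12.54/5.97 ≈ 2.101 → |2.101 − 2.000| = 0.101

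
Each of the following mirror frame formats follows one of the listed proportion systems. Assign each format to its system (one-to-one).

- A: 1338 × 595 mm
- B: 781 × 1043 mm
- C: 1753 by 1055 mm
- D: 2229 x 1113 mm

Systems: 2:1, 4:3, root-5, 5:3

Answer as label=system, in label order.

Ratios: A ≈ 2.249; B ≈ 1.335; C ≈ 1.662; D ≈ 2.003.
Targets: 2:1 ≈ 2.000; 4:3 ≈ 1.333; root-5 ≈ 2.236; 5:3 ≈ 1.667.

A=root-5, B=4:3, C=5:3, D=2:1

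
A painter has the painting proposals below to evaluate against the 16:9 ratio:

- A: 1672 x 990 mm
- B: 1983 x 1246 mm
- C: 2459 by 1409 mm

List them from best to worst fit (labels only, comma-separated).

Ratios: A = 1672 / 990 ≈ 1.689; B = 1983 / 1246 ≈ 1.591; C = 2459 / 1409 ≈ 1.745.
|Δ from 1.778|: A 0.089; B 0.187; C 0.033.

C, A, B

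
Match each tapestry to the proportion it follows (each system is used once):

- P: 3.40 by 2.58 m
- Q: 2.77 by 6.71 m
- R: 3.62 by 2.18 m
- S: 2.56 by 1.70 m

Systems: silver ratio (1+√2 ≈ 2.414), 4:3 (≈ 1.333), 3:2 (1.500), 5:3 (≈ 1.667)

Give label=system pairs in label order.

P=4:3, Q=silver ratio, R=5:3, S=3:2

P = 3.40/2.58 ≈ 1.318 → 4:3 (1.333)
Q = 6.71/2.77 ≈ 2.422 → silver ratio (2.414)
R = 3.62/2.18 ≈ 1.661 → 5:3 (1.667)
S = 2.56/1.70 ≈ 1.506 → 3:2 (1.500)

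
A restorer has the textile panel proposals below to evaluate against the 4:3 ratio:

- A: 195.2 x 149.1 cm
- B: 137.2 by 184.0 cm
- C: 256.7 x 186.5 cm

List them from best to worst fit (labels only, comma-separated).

Ratios: A = 195.2 / 149.1 ≈ 1.309; B = 184.0 / 137.2 ≈ 1.341; C = 256.7 / 186.5 ≈ 1.376.
|Δ from 1.333|: A 0.024; B 0.008; C 0.043.

B, A, C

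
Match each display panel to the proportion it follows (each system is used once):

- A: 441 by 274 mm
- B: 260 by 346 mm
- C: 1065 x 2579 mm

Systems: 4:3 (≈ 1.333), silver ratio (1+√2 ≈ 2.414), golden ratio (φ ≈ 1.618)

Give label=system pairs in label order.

A=golden ratio, B=4:3, C=silver ratio

A = 441/274 ≈ 1.609 → golden ratio (1.618)
B = 346/260 ≈ 1.331 → 4:3 (1.333)
C = 2579/1065 ≈ 2.422 → silver ratio (2.414)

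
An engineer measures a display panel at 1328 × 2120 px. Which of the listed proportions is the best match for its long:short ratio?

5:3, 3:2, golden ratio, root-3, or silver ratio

golden ratio

Ratio = 2120 / 1328 ≈ 1.596.
Distances: 5:3 1.667 (Δ 0.071); 3:2 1.500 (Δ 0.096); golden ratio 1.618 (Δ 0.022); root-3 1.732 (Δ 0.136); silver ratio 2.414 (Δ 0.818).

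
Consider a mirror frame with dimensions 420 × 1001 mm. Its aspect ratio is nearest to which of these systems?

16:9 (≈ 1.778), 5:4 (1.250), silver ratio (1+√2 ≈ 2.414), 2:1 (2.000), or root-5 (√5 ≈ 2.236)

Ratio = 1001 / 420 ≈ 2.383.
Distances: 16:9 1.778 (Δ 0.605); 5:4 1.250 (Δ 1.133); silver ratio 2.414 (Δ 0.031); 2:1 2.000 (Δ 0.383); root-5 2.236 (Δ 0.147).

silver ratio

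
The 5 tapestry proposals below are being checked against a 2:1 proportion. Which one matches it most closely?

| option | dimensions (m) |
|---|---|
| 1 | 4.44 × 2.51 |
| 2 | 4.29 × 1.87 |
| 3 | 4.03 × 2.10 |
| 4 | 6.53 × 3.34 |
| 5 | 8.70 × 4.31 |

5

Ratios (long/short): 1 ≈ 1.769; 2 ≈ 2.294; 3 ≈ 1.919; 4 ≈ 1.955; 5 ≈ 2.019.
2:1 ≈ 2.000; option 5 is nearest (Δ 0.019).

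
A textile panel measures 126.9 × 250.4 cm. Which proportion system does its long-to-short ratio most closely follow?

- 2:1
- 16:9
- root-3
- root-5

250.4/126.9 ≈ 1.973. Nearest candidates are 2:1 (2.000, off by 0.027) and 16:9 (1.778, off by 0.195).

2:1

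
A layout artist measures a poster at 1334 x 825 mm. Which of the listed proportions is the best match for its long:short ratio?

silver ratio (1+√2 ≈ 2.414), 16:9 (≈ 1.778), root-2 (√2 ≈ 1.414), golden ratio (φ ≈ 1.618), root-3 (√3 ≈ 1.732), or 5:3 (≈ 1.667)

golden ratio

1334/825 ≈ 1.617. Nearest candidates are golden ratio (1.618, off by 0.001) and 5:3 (1.667, off by 0.050).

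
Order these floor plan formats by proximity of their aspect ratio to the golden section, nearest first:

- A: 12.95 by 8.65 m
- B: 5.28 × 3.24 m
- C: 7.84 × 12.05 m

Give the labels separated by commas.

B, C, A

Ratios: A = 12.95 / 8.65 ≈ 1.497; B = 5.28 / 3.24 ≈ 1.630; C = 12.05 / 7.84 ≈ 1.537.
|Δ from 1.618|: A 0.121; B 0.012; C 0.081.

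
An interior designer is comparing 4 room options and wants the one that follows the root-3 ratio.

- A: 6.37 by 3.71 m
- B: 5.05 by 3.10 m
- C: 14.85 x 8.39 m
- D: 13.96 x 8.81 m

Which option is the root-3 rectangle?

Ratios (long/short): A ≈ 1.717; B ≈ 1.629; C ≈ 1.770; D ≈ 1.585.
root-3 ≈ 1.732; option A is nearest (Δ 0.015).

A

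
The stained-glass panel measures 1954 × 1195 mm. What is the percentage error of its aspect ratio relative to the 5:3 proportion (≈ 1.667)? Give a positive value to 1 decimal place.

1.9%

Ratio = 1954 / 1195 ≈ 1.6351.
Ideal 5:3 ≈ 1.6667. |1.6351 − 1.6667| / 1.6667 ≈ 1.90% → 1.9%.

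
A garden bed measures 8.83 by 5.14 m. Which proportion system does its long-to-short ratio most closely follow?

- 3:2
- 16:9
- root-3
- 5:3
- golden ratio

root-3

8.83/5.14 ≈ 1.718. Nearest candidates are root-3 (1.732, off by 0.014) and 5:3 (1.667, off by 0.051).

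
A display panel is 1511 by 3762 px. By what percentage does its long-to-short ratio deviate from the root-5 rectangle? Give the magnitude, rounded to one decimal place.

Ratio = 3762 / 1511 ≈ 2.4897.
Ideal root-5 ≈ 2.2361. |2.4897 − 2.2361| / 2.2361 ≈ 11.34% → 11.3%.

11.3%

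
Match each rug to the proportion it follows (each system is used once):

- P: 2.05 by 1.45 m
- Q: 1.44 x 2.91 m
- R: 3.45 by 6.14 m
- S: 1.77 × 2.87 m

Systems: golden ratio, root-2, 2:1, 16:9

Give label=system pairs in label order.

P=root-2, Q=2:1, R=16:9, S=golden ratio

P = 2.05/1.45 ≈ 1.414 → root-2 (1.414)
Q = 2.91/1.44 ≈ 2.021 → 2:1 (2.000)
R = 6.14/3.45 ≈ 1.780 → 16:9 (1.778)
S = 2.87/1.77 ≈ 1.621 → golden ratio (1.618)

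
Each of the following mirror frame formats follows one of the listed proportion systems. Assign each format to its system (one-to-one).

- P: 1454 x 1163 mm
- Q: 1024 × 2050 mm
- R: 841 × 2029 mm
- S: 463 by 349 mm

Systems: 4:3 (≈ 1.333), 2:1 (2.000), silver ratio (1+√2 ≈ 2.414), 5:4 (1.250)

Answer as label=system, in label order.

P=5:4, Q=2:1, R=silver ratio, S=4:3

Ratios: P ≈ 1.250; Q ≈ 2.002; R ≈ 2.413; S ≈ 1.327.
Targets: 4:3 ≈ 1.333; 2:1 ≈ 2.000; silver ratio ≈ 2.414; 5:4 ≈ 1.250.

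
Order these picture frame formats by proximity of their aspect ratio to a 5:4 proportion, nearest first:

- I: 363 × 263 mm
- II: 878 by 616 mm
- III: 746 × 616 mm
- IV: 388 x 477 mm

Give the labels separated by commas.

I: 363/263 ≈ 1.380 → |1.380 − 1.250| = 0.130
II: 878/616 ≈ 1.425 → |1.425 − 1.250| = 0.175
III: 746/616 ≈ 1.211 → |1.211 − 1.250| = 0.039
IV: 477/388 ≈ 1.229 → |1.229 − 1.250| = 0.021

IV, III, I, II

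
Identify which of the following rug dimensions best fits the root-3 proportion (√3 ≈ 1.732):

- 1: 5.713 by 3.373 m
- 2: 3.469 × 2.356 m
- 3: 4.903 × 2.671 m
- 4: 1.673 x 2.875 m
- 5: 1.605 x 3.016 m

4

Ratios (long/short): 1 ≈ 1.694; 2 ≈ 1.472; 3 ≈ 1.836; 4 ≈ 1.718; 5 ≈ 1.879.
root-3 ≈ 1.732; option 4 is nearest (Δ 0.014).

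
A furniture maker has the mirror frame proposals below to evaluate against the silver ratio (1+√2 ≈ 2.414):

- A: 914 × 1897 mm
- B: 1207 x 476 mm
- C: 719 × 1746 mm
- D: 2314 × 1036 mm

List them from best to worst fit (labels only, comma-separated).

C, B, D, A

Ratios: A = 1897 / 914 ≈ 2.075; B = 1207 / 476 ≈ 2.536; C = 1746 / 719 ≈ 2.428; D = 2314 / 1036 ≈ 2.234.
|Δ from 2.414|: A 0.339; B 0.122; C 0.014; D 0.180.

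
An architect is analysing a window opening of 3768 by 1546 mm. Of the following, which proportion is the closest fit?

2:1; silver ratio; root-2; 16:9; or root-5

silver ratio

Ratio = 3768 / 1546 ≈ 2.437.
Distances: 2:1 2.000 (Δ 0.437); silver ratio 2.414 (Δ 0.023); root-2 1.414 (Δ 1.023); 16:9 1.778 (Δ 0.659); root-5 2.236 (Δ 0.201).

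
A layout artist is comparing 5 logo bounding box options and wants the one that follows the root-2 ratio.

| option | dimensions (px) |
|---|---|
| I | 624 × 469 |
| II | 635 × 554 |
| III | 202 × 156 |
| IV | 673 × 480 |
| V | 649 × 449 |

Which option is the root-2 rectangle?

Target root-2 ≈ 1.414.
I: 1.330 (Δ0.084)  II: 1.146 (Δ0.268)  III: 1.295 (Δ0.119)  IV: 1.402 (Δ0.012)  V: 1.445 (Δ0.031)

IV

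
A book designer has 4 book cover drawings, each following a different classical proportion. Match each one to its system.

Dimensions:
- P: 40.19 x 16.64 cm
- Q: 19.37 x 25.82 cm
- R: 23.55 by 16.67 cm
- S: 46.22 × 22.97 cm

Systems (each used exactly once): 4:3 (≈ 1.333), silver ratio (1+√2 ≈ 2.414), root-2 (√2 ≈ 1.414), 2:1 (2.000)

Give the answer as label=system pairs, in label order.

P = 40.19/16.64 ≈ 2.415 → silver ratio (2.414)
Q = 25.82/19.37 ≈ 1.333 → 4:3 (1.333)
R = 23.55/16.67 ≈ 1.413 → root-2 (1.414)
S = 46.22/22.97 ≈ 2.012 → 2:1 (2.000)

P=silver ratio, Q=4:3, R=root-2, S=2:1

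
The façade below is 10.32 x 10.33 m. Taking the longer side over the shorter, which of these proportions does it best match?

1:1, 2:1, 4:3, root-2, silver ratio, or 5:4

Ratio = 10.33 / 10.32 ≈ 1.001.
Distances: 1:1 1.000 (Δ 0.001); 2:1 2.000 (Δ 0.999); 4:3 1.333 (Δ 0.332); root-2 1.414 (Δ 0.413); silver ratio 2.414 (Δ 1.413); 5:4 1.250 (Δ 0.249).

1:1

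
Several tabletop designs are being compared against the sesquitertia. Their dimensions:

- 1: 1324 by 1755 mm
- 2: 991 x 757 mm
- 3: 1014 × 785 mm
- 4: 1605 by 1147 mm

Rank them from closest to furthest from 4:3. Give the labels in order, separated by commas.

1, 2, 3, 4

Ratios: 1 = 1755 / 1324 ≈ 1.326; 2 = 991 / 757 ≈ 1.309; 3 = 1014 / 785 ≈ 1.292; 4 = 1605 / 1147 ≈ 1.399.
|Δ from 1.333|: 1 0.007; 2 0.024; 3 0.041; 4 0.066.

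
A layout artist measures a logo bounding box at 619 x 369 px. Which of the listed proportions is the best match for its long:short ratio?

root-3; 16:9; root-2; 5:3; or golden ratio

Ratio = 619 / 369 ≈ 1.678.
Distances: root-3 1.732 (Δ 0.054); 16:9 1.778 (Δ 0.100); root-2 1.414 (Δ 0.264); 5:3 1.667 (Δ 0.011); golden ratio 1.618 (Δ 0.060).

5:3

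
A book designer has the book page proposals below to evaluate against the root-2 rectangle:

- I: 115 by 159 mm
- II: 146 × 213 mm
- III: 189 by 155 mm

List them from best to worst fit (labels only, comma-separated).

Ratios: I = 159 / 115 ≈ 1.383; II = 213 / 146 ≈ 1.459; III = 189 / 155 ≈ 1.219.
|Δ from 1.414|: I 0.031; II 0.045; III 0.195.

I, II, III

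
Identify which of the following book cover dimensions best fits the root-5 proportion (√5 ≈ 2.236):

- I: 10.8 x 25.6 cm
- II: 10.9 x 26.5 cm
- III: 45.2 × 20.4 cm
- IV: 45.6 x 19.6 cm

III

Target root-5 ≈ 2.236.
I: 2.370 (Δ0.134)  II: 2.431 (Δ0.195)  III: 2.216 (Δ0.020)  IV: 2.327 (Δ0.091)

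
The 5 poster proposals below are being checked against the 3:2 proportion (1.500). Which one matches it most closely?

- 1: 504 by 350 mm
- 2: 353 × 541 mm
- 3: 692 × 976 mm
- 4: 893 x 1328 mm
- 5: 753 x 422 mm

4

Ratios (long/short): 1 ≈ 1.440; 2 ≈ 1.533; 3 ≈ 1.410; 4 ≈ 1.487; 5 ≈ 1.784.
3:2 ≈ 1.500; option 4 is nearest (Δ 0.013).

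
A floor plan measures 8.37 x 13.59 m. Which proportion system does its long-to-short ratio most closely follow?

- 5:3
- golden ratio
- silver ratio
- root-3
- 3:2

Ratio = 13.59 / 8.37 ≈ 1.624.
Distances: 5:3 1.667 (Δ 0.043); golden ratio 1.618 (Δ 0.006); silver ratio 2.414 (Δ 0.790); root-3 1.732 (Δ 0.108); 3:2 1.500 (Δ 0.124).

golden ratio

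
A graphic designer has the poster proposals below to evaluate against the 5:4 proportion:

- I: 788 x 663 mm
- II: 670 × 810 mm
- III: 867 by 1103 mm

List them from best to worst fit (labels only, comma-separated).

I: 788/663 ≈ 1.189 → |1.189 − 1.250| = 0.061
II: 810/670 ≈ 1.209 → |1.209 − 1.250| = 0.041
III: 1103/867 ≈ 1.272 → |1.272 − 1.250| = 0.022

III, II, I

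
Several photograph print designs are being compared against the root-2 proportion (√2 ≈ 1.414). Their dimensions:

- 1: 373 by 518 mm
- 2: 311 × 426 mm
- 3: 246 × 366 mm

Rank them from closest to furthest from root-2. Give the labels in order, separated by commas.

1, 2, 3

1: 518/373 ≈ 1.389 → |1.389 − 1.414| = 0.025
2: 426/311 ≈ 1.370 → |1.370 − 1.414| = 0.044
3: 366/246 ≈ 1.488 → |1.488 − 1.414| = 0.074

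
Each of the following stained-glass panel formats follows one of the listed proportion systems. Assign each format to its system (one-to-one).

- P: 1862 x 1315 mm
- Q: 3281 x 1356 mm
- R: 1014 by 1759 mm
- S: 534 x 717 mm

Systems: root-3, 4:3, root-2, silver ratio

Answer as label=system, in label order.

P=root-2, Q=silver ratio, R=root-3, S=4:3

Ratios: P ≈ 1.416; Q ≈ 2.420; R ≈ 1.735; S ≈ 1.343.
Targets: root-3 ≈ 1.732; 4:3 ≈ 1.333; root-2 ≈ 1.414; silver ratio ≈ 2.414.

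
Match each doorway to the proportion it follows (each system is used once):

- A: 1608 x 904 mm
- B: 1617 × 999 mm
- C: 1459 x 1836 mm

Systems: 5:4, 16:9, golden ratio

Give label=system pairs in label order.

Ratios: A ≈ 1.779; B ≈ 1.619; C ≈ 1.258.
Targets: 5:4 ≈ 1.250; 16:9 ≈ 1.778; golden ratio ≈ 1.618.

A=16:9, B=golden ratio, C=5:4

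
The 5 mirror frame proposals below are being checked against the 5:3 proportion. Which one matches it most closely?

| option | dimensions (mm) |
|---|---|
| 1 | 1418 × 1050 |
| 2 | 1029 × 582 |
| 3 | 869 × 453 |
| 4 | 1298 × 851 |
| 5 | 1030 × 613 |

Target 5:3 ≈ 1.667.
1: 1.350 (Δ0.317)  2: 1.768 (Δ0.101)  3: 1.918 (Δ0.251)  4: 1.525 (Δ0.142)  5: 1.680 (Δ0.013)

5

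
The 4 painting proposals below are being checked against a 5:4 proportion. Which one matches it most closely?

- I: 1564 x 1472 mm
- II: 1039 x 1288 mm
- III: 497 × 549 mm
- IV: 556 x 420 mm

II

Target 5:4 ≈ 1.250.
I: 1.062 (Δ0.188)  II: 1.240 (Δ0.010)  III: 1.105 (Δ0.145)  IV: 1.324 (Δ0.074)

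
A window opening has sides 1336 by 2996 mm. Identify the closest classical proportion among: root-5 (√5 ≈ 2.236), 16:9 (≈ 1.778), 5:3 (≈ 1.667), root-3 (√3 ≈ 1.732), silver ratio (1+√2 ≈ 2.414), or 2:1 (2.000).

Ratio = 2996 / 1336 ≈ 2.243.
Distances: root-5 2.236 (Δ 0.007); 16:9 1.778 (Δ 0.465); 5:3 1.667 (Δ 0.576); root-3 1.732 (Δ 0.511); silver ratio 2.414 (Δ 0.171); 2:1 2.000 (Δ 0.243).

root-5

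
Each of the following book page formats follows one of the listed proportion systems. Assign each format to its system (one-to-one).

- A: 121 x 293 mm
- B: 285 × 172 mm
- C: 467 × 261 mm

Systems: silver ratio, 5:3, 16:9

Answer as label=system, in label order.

Ratios: A ≈ 2.421; B ≈ 1.657; C ≈ 1.789.
Targets: silver ratio ≈ 2.414; 5:3 ≈ 1.667; 16:9 ≈ 1.778.

A=silver ratio, B=5:3, C=16:9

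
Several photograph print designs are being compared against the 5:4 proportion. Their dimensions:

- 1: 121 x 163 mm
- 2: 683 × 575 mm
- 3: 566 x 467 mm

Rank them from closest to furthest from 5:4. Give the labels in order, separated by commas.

Ratios: 1 = 163 / 121 ≈ 1.347; 2 = 683 / 575 ≈ 1.188; 3 = 566 / 467 ≈ 1.212.
|Δ from 1.250|: 1 0.097; 2 0.062; 3 0.038.

3, 2, 1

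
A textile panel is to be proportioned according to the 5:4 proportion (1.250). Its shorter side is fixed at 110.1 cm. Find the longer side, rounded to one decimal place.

5:4 = 1.25000.
Longer side = 110.1 × 1.25000 ≈ 137.625 → 137.6 cm.

137.6 cm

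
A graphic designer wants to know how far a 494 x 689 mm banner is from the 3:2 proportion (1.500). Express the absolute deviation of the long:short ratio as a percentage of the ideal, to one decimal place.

Ratio = 689 / 494 ≈ 1.3947.
Ideal 3:2 = 1.5000. |1.3947 − 1.5000| / 1.5000 ≈ 7.02% → 7.0%.

7.0%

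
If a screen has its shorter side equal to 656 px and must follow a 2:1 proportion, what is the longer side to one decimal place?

1312.0 px

2:1 = 2.00000.
Longer side = 656 × 2.00000 ≈ 1312.000 → 1312.0 px.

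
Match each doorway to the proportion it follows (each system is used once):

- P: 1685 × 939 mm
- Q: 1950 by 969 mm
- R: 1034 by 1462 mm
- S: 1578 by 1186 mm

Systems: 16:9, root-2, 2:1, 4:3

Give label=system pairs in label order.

P=16:9, Q=2:1, R=root-2, S=4:3

Ratios: P ≈ 1.794; Q ≈ 2.012; R ≈ 1.414; S ≈ 1.331.
Targets: 16:9 ≈ 1.778; root-2 ≈ 1.414; 2:1 ≈ 2.000; 4:3 ≈ 1.333.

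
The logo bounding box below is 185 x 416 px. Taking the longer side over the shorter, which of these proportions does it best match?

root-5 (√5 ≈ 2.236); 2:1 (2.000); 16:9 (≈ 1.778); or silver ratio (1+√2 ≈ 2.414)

root-5

Ratio = 416 / 185 ≈ 2.249.
Distances: root-5 2.236 (Δ 0.013); 2:1 2.000 (Δ 0.249); 16:9 1.778 (Δ 0.471); silver ratio 2.414 (Δ 0.165).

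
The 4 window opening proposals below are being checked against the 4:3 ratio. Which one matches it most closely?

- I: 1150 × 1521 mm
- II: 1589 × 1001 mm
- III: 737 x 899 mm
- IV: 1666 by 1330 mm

Target 4:3 ≈ 1.333.
I: 1.323 (Δ0.010)  II: 1.587 (Δ0.254)  III: 1.220 (Δ0.113)  IV: 1.253 (Δ0.080)

I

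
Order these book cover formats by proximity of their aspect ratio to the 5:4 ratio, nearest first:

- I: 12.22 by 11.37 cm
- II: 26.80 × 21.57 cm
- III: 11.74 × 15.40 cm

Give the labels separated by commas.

II, III, I

Ratios: I = 12.22 / 11.37 ≈ 1.075; II = 26.80 / 21.57 ≈ 1.242; III = 15.40 / 11.74 ≈ 1.312.
|Δ from 1.250|: I 0.175; II 0.008; III 0.062.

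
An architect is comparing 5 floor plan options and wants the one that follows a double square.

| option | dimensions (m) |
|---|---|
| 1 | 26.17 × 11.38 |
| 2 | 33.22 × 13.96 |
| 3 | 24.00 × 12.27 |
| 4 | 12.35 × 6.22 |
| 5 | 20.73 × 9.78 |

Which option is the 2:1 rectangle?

Ratios (long/short): 1 ≈ 2.300; 2 ≈ 2.380; 3 ≈ 1.956; 4 ≈ 1.986; 5 ≈ 2.120.
2:1 ≈ 2.000; option 4 is nearest (Δ 0.014).

4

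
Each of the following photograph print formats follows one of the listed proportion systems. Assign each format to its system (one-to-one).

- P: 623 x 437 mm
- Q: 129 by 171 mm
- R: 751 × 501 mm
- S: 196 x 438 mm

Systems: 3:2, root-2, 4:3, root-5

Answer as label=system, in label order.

P = 623/437 ≈ 1.426 → root-2 (1.414)
Q = 171/129 ≈ 1.326 → 4:3 (1.333)
R = 751/501 ≈ 1.499 → 3:2 (1.500)
S = 438/196 ≈ 2.235 → root-5 (2.236)

P=root-2, Q=4:3, R=3:2, S=root-5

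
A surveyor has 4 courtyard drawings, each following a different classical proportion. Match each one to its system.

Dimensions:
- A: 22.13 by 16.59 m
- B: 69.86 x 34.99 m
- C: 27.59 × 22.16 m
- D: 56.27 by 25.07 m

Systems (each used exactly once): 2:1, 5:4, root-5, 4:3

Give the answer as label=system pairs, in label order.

A=4:3, B=2:1, C=5:4, D=root-5

Ratios: A ≈ 1.334; B ≈ 1.997; C ≈ 1.245; D ≈ 2.245.
Targets: 2:1 ≈ 2.000; 5:4 ≈ 1.250; root-5 ≈ 2.236; 4:3 ≈ 1.333.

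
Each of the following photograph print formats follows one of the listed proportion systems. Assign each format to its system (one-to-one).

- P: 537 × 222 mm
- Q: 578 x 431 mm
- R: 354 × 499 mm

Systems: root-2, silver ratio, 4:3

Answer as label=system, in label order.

P=silver ratio, Q=4:3, R=root-2

Ratios: P ≈ 2.419; Q ≈ 1.341; R ≈ 1.410.
Targets: root-2 ≈ 1.414; silver ratio ≈ 2.414; 4:3 ≈ 1.333.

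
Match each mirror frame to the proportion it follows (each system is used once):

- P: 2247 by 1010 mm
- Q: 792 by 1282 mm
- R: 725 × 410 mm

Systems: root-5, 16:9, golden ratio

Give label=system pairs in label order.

P = 2247/1010 ≈ 2.225 → root-5 (2.236)
Q = 1282/792 ≈ 1.619 → golden ratio (1.618)
R = 725/410 ≈ 1.768 → 16:9 (1.778)

P=root-5, Q=golden ratio, R=16:9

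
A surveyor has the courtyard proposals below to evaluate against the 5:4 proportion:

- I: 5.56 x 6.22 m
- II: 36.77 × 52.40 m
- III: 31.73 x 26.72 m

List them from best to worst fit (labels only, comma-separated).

III, I, II

Ratios: I = 6.22 / 5.56 ≈ 1.119; II = 52.40 / 36.77 ≈ 1.425; III = 31.73 / 26.72 ≈ 1.188.
|Δ from 1.250|: I 0.131; II 0.175; III 0.062.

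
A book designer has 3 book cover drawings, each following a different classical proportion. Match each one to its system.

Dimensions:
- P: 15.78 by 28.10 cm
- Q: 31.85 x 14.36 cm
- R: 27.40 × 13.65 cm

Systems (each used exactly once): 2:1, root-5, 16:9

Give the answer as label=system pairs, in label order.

P=16:9, Q=root-5, R=2:1

Ratios: P ≈ 1.781; Q ≈ 2.218; R ≈ 2.007.
Targets: 2:1 ≈ 2.000; root-5 ≈ 2.236; 16:9 ≈ 1.778.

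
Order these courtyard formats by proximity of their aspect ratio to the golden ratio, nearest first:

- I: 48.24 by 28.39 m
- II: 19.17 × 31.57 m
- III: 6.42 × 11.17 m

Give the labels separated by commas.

Ratios: I = 48.24 / 28.39 ≈ 1.699; II = 31.57 / 19.17 ≈ 1.647; III = 11.17 / 6.42 ≈ 1.740.
|Δ from 1.618|: I 0.081; II 0.029; III 0.122.

II, I, III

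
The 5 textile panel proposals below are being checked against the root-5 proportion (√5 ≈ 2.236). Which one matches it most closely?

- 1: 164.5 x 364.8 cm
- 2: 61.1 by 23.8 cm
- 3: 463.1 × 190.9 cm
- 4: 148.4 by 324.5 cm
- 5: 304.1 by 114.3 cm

1

Ratios (long/short): 1 ≈ 2.218; 2 ≈ 2.567; 3 ≈ 2.426; 4 ≈ 2.187; 5 ≈ 2.661.
root-5 ≈ 2.236; option 1 is nearest (Δ 0.018).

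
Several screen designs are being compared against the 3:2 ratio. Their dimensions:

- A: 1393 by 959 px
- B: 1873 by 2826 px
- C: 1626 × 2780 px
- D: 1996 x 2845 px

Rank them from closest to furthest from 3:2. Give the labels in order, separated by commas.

A: 1393/959 ≈ 1.453 → |1.453 − 1.500| = 0.047
B: 2826/1873 ≈ 1.509 → |1.509 − 1.500| = 0.009
C: 2780/1626 ≈ 1.710 → |1.710 − 1.500| = 0.210
D: 2845/1996 ≈ 1.425 → |1.425 − 1.500| = 0.075

B, A, D, C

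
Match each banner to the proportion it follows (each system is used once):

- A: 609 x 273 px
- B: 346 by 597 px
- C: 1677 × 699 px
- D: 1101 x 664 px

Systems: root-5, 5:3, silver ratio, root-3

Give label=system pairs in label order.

A = 609/273 ≈ 2.231 → root-5 (2.236)
B = 597/346 ≈ 1.725 → root-3 (1.732)
C = 1677/699 ≈ 2.399 → silver ratio (2.414)
D = 1101/664 ≈ 1.658 → 5:3 (1.667)

A=root-5, B=root-3, C=silver ratio, D=5:3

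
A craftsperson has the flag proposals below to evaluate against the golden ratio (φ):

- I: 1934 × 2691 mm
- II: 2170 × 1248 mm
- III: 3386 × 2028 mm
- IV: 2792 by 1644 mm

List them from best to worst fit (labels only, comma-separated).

Ratios: I = 2691 / 1934 ≈ 1.391; II = 2170 / 1248 ≈ 1.739; III = 3386 / 2028 ≈ 1.670; IV = 2792 / 1644 ≈ 1.698.
|Δ from 1.618|: I 0.227; II 0.121; III 0.052; IV 0.080.

III, IV, II, I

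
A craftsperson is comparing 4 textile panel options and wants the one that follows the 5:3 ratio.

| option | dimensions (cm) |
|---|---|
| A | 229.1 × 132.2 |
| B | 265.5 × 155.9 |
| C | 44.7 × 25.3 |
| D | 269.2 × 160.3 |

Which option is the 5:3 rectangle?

D

Ratios (long/short): A ≈ 1.733; B ≈ 1.703; C ≈ 1.767; D ≈ 1.679.
5:3 ≈ 1.667; option D is nearest (Δ 0.012).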